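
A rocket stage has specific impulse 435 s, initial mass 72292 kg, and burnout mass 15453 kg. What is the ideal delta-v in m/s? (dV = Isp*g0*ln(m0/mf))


Ve = 435 * 9.81 = 4267.35 m/s
dV = 4267.35 * ln(72292/15453) = 6584 m/s

6584 m/s


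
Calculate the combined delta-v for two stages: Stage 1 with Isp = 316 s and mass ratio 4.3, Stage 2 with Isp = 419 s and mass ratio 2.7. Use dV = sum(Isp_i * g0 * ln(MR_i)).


dV1 = 316 * 9.81 * ln(4.3) = 4521.6 m/s
dV2 = 419 * 9.81 * ln(2.7) = 4082.7 m/s
Total dV = 4521.6 + 4082.7 = 8604.3 m/s ~ 8604 m/s

8604 m/s


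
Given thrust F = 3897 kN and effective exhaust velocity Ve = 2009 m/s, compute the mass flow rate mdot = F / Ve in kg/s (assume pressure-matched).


mdot = F / Ve = 3897000 / 2009 = 1939.8 kg/s

1939.8 kg/s


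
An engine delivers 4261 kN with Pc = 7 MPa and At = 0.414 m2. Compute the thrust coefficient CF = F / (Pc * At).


CF = 4261000 / (7e6 * 0.414) = 1.47

1.47


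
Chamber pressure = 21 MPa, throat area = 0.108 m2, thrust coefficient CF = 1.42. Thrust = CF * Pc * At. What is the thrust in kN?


F = 1.42 * 21e6 * 0.108 = 3.2206e+06 N = 3220.6 kN

3220.6 kN


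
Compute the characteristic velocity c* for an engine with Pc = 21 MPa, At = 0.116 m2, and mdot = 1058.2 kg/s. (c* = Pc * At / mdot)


c* = 21e6 * 0.116 / 1058.2 = 2302 m/s

2302 m/s


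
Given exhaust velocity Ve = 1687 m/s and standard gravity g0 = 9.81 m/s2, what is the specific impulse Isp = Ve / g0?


Isp = Ve / g0 = 1687 / 9.81 = 172.0 s

172.0 s


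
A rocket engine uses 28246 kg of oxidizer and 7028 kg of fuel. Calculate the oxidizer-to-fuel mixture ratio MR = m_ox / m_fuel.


MR = 28246 / 7028 = 4.02

4.02


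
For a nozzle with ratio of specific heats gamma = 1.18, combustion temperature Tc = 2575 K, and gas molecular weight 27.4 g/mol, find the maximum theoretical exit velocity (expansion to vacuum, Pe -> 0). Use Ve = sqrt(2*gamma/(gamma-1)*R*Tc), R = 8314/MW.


R = 8314 / 27.4 = 303.43 J/(kg.K)
Ve = sqrt(2 * 1.18 / (1.18 - 1) * 303.43 * 2575) = 3201 m/s

3201 m/s


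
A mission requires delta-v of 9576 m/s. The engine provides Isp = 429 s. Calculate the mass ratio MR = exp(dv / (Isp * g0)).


Ve = 429 * 9.81 = 4208.49 m/s
MR = exp(9576 / 4208.49) = 9.732

9.732


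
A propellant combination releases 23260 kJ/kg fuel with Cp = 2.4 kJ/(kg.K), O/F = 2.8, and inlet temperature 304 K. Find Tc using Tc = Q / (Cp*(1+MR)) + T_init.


Tc = 23260 / (2.4 * (1 + 2.8)) + 304 = 2854 K

2854 K


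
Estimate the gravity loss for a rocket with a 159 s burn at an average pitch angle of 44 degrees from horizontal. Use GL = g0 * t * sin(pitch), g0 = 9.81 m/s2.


GL = 9.81 * 159 * sin(44 deg) = 1084 m/s

1084 m/s


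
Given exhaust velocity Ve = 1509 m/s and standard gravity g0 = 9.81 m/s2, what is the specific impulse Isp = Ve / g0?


Isp = Ve / g0 = 1509 / 9.81 = 153.8 s

153.8 s


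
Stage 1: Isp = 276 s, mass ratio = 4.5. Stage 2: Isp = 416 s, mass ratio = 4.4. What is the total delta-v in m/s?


dV1 = 276 * 9.81 * ln(4.5) = 4072.4 m/s
dV2 = 416 * 9.81 * ln(4.4) = 6046.4 m/s
Total dV = 4072.4 + 6046.4 = 10118.8 m/s ~ 10119 m/s

10119 m/s


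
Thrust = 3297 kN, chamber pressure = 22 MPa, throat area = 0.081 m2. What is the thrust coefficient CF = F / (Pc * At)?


CF = 3297000 / (22e6 * 0.081) = 1.85

1.85


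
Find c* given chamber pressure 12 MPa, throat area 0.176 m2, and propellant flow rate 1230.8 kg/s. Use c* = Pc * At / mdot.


c* = 12e6 * 0.176 / 1230.8 = 1716 m/s

1716 m/s


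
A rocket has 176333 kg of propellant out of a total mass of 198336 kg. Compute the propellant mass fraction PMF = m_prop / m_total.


PMF = 176333 / 198336 = 0.889

0.889


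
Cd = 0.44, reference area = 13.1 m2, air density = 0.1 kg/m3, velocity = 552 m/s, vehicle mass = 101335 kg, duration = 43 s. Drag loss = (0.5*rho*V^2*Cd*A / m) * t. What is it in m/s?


D = 0.5 * 0.1 * 552^2 * 0.44 * 13.1 = 87815.69 N
a = 87815.69 / 101335 = 0.8666 m/s2
dV = 0.8666 * 43 = 37.3 m/s

37.3 m/s


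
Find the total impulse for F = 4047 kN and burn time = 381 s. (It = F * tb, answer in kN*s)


It = 4047 * 381 = 1541907 kN*s

1541907 kN*s


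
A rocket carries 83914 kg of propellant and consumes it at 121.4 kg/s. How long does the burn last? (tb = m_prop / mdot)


tb = 83914 / 121.4 = 691.2 s

691.2 s


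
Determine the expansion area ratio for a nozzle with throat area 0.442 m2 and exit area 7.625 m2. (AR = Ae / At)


AR = 7.625 / 0.442 = 17.3

17.3


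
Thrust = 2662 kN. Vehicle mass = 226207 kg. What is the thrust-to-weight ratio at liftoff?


TWR = 2662000 / (226207 * 9.81) = 1.2

1.2


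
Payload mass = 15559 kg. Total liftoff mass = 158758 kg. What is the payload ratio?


PR = 15559 / 158758 = 0.098

0.098


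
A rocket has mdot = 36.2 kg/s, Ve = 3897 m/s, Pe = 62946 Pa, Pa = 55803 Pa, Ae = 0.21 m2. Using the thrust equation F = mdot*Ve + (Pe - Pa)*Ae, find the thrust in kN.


F = 36.2 * 3897 + (62946 - 55803) * 0.21 = 142571.0 N = 142.6 kN

142.6 kN


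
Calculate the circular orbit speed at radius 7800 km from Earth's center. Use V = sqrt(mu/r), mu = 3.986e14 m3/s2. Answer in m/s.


V = sqrt(3.986e14 / 7800000) = 7149 m/s

7149 m/s


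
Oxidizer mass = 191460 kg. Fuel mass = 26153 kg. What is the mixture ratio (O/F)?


MR = 191460 / 26153 = 7.32

7.32


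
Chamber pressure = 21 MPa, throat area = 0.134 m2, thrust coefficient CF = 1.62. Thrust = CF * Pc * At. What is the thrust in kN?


F = 1.62 * 21e6 * 0.134 = 4.5587e+06 N = 4558.7 kN

4558.7 kN


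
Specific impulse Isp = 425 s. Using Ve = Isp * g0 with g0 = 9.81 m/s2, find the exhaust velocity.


Ve = Isp * g0 = 425 * 9.81 = 4169.2 m/s

4169.2 m/s


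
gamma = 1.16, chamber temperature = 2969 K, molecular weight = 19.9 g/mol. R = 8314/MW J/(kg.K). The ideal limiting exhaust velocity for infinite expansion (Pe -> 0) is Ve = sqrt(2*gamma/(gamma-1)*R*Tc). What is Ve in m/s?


R = 8314 / 19.9 = 417.79 J/(kg.K)
Ve = sqrt(2 * 1.16 / (1.16 - 1) * 417.79 * 2969) = 4241 m/s

4241 m/s


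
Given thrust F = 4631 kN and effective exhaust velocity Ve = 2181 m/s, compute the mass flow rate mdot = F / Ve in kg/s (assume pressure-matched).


mdot = F / Ve = 4631000 / 2181 = 2123.3 kg/s

2123.3 kg/s


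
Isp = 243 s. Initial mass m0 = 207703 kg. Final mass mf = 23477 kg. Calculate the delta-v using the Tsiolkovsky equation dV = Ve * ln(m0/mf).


Ve = 243 * 9.81 = 2383.83 m/s
dV = 2383.83 * ln(207703/23477) = 5197 m/s

5197 m/s


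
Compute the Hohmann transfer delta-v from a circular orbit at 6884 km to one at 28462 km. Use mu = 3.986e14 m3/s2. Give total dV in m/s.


V1 = sqrt(mu/r1) = 7609.36 m/s
dV1 = V1*(sqrt(2*r2/(r1+r2)) - 1) = 2047.27 m/s
V2 = sqrt(mu/r2) = 3742.28 m/s
dV2 = V2*(1 - sqrt(2*r1/(r1+r2))) = 1406.66 m/s
Total dV = 3454 m/s

3454 m/s


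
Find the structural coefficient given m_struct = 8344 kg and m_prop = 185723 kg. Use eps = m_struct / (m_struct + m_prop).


eps = 8344 / (8344 + 185723) = 0.043

0.043


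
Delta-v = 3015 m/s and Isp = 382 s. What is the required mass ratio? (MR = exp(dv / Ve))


Ve = 382 * 9.81 = 3747.42 m/s
MR = exp(3015 / 3747.42) = 2.236

2.236


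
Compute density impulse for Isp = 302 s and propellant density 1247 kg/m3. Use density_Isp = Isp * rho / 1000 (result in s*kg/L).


rho*Isp = 302 * 1247 / 1000 = 377 s*kg/L

377 s*kg/L


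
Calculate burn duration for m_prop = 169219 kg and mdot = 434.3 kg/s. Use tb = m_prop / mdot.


tb = 169219 / 434.3 = 389.6 s

389.6 s


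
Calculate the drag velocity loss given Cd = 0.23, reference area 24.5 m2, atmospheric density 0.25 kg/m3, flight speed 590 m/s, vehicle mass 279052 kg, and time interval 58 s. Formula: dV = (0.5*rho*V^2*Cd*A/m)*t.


D = 0.5 * 0.25 * 590^2 * 0.23 * 24.5 = 245192.94 N
a = 245192.94 / 279052 = 0.8787 m/s2
dV = 0.8787 * 58 = 51.0 m/s

51.0 m/s


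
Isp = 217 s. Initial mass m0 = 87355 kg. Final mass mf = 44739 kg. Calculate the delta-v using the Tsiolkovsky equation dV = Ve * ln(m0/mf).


Ve = 217 * 9.81 = 2128.77 m/s
dV = 2128.77 * ln(87355/44739) = 1424 m/s

1424 m/s


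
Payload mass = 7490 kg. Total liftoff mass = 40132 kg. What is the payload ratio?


PR = 7490 / 40132 = 0.1866

0.1866


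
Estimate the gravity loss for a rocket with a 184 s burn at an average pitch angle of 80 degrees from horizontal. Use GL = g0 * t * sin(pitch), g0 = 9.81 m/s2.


GL = 9.81 * 184 * sin(80 deg) = 1778 m/s

1778 m/s


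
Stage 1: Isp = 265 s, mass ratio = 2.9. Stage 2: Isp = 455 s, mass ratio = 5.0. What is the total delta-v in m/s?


dV1 = 265 * 9.81 * ln(2.9) = 2767.9 m/s
dV2 = 455 * 9.81 * ln(5.0) = 7183.8 m/s
Total dV = 2767.9 + 7183.8 = 9951.7 m/s ~ 9952 m/s

9952 m/s


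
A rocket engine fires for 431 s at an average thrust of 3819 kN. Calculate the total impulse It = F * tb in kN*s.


It = 3819 * 431 = 1645989 kN*s

1645989 kN*s


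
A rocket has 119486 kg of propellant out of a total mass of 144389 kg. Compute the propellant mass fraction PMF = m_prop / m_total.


PMF = 119486 / 144389 = 0.828

0.828


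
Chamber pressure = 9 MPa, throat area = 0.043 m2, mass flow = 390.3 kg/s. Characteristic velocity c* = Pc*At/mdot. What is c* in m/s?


c* = 9e6 * 0.043 / 390.3 = 992 m/s

992 m/s


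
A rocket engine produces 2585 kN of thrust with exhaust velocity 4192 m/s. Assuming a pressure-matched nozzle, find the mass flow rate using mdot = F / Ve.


mdot = F / Ve = 2585000 / 4192 = 616.7 kg/s

616.7 kg/s


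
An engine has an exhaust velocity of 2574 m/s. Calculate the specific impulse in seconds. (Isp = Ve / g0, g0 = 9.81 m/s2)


Isp = Ve / g0 = 2574 / 9.81 = 262.4 s

262.4 s


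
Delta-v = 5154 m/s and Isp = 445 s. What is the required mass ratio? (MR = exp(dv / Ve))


Ve = 445 * 9.81 = 4365.45 m/s
MR = exp(5154 / 4365.45) = 3.256

3.256


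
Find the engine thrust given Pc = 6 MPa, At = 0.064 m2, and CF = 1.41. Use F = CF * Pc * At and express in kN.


F = 1.41 * 6e6 * 0.064 = 541440.0 N = 541.4 kN

541.4 kN


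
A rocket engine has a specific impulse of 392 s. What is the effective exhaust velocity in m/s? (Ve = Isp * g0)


Ve = Isp * g0 = 392 * 9.81 = 3845.5 m/s

3845.5 m/s


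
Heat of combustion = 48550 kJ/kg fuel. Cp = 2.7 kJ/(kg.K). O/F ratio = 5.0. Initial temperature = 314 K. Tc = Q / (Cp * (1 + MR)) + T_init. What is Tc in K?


Tc = 48550 / (2.7 * (1 + 5.0)) + 314 = 3311 K

3311 K


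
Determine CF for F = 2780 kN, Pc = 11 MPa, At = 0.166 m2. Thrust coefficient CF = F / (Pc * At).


CF = 2780000 / (11e6 * 0.166) = 1.52

1.52


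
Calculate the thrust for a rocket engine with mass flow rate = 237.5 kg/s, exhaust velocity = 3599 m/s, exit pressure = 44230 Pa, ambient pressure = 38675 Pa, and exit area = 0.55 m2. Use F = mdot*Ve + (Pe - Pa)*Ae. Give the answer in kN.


F = 237.5 * 3599 + (44230 - 38675) * 0.55 = 857818.0 N = 857.8 kN

857.8 kN


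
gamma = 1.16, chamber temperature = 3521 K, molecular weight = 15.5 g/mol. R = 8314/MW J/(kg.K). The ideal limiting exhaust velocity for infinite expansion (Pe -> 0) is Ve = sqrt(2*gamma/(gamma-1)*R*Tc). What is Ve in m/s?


R = 8314 / 15.5 = 536.39 J/(kg.K)
Ve = sqrt(2 * 1.16 / (1.16 - 1) * 536.39 * 3521) = 5233 m/s

5233 m/s


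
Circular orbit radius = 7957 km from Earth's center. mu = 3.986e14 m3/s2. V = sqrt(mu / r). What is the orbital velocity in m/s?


V = sqrt(3.986e14 / 7957000) = 7078 m/s

7078 m/s


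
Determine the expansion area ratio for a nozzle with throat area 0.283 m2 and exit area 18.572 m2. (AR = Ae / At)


AR = 18.572 / 0.283 = 65.6

65.6


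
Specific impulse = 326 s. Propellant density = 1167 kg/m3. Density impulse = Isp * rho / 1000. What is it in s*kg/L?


rho*Isp = 326 * 1167 / 1000 = 380 s*kg/L

380 s*kg/L


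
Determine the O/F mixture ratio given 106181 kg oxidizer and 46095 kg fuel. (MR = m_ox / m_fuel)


MR = 106181 / 46095 = 2.3

2.3


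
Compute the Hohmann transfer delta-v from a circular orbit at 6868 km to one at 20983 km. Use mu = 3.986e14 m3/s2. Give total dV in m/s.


V1 = sqrt(mu/r1) = 7618.22 m/s
dV1 = V1*(sqrt(2*r2/(r1+r2)) - 1) = 1733.29 m/s
V2 = sqrt(mu/r2) = 4358.48 m/s
dV2 = V2*(1 - sqrt(2*r1/(r1+r2))) = 1297.61 m/s
Total dV = 3031 m/s

3031 m/s


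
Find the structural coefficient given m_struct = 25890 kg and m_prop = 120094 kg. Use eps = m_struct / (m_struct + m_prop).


eps = 25890 / (25890 + 120094) = 0.1773

0.1773


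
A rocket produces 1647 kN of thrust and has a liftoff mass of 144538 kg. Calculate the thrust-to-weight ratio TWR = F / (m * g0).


TWR = 1647000 / (144538 * 9.81) = 1.16

1.16


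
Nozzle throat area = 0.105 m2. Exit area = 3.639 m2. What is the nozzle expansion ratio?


AR = 3.639 / 0.105 = 34.7

34.7


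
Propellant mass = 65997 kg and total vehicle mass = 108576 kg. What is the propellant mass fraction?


PMF = 65997 / 108576 = 0.608

0.608


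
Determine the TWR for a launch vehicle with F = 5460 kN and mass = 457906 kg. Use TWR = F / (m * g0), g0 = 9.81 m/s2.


TWR = 5460000 / (457906 * 9.81) = 1.22

1.22


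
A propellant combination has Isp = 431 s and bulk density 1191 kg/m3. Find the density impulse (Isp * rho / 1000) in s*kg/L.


rho*Isp = 431 * 1191 / 1000 = 513 s*kg/L

513 s*kg/L


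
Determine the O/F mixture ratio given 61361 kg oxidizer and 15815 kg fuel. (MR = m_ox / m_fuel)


MR = 61361 / 15815 = 3.88

3.88


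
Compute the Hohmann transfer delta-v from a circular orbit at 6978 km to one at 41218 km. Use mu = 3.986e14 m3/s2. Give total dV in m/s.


V1 = sqrt(mu/r1) = 7557.94 m/s
dV1 = V1*(sqrt(2*r2/(r1+r2)) - 1) = 2326.6 m/s
V2 = sqrt(mu/r2) = 3109.75 m/s
dV2 = V2*(1 - sqrt(2*r1/(r1+r2))) = 1436.35 m/s
Total dV = 3763 m/s

3763 m/s


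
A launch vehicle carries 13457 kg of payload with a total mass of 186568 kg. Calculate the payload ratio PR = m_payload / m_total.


PR = 13457 / 186568 = 0.0721

0.0721


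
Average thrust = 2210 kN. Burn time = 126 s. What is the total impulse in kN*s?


It = 2210 * 126 = 278460 kN*s

278460 kN*s


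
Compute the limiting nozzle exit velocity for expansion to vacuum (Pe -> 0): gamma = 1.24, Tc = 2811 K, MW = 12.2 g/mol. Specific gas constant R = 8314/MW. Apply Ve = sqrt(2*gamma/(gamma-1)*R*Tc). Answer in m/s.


R = 8314 / 12.2 = 681.48 J/(kg.K)
Ve = sqrt(2 * 1.24 / (1.24 - 1) * 681.48 * 2811) = 4449 m/s

4449 m/s


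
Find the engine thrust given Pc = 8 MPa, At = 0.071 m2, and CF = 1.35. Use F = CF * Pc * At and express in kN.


F = 1.35 * 8e6 * 0.071 = 766800.0 N = 766.8 kN

766.8 kN


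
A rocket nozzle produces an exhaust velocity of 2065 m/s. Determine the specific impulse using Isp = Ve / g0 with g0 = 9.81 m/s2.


Isp = Ve / g0 = 2065 / 9.81 = 210.5 s

210.5 s


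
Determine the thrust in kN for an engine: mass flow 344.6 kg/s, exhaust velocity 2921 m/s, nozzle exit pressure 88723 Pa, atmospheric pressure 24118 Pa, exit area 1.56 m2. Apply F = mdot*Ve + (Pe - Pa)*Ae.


F = 344.6 * 2921 + (88723 - 24118) * 1.56 = 1.1074e+06 N = 1107.4 kN

1107.4 kN


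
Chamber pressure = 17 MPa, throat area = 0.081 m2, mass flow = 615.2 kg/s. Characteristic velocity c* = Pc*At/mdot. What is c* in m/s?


c* = 17e6 * 0.081 / 615.2 = 2238 m/s

2238 m/s


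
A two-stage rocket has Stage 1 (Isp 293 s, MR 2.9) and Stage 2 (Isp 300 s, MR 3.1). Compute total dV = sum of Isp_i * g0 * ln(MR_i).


dV1 = 293 * 9.81 * ln(2.9) = 3060.3 m/s
dV2 = 300 * 9.81 * ln(3.1) = 3329.7 m/s
Total dV = 3060.3 + 3329.7 = 6390.0 m/s ~ 6390 m/s

6390 m/s


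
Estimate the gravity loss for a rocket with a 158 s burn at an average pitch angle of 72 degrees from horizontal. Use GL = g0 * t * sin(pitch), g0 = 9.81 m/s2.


GL = 9.81 * 158 * sin(72 deg) = 1474 m/s

1474 m/s


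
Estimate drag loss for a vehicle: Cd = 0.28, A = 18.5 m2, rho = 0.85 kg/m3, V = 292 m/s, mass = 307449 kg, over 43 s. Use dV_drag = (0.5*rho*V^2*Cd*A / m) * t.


D = 0.5 * 0.85 * 292^2 * 0.28 * 18.5 = 187708.7 N
a = 187708.7 / 307449 = 0.6105 m/s2
dV = 0.6105 * 43 = 26.3 m/s

26.3 m/s


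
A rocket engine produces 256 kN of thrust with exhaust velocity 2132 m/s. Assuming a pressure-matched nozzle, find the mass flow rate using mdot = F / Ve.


mdot = F / Ve = 256000 / 2132 = 120.1 kg/s

120.1 kg/s


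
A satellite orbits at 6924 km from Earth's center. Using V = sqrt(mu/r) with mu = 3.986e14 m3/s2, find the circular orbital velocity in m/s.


V = sqrt(3.986e14 / 6924000) = 7587 m/s

7587 m/s


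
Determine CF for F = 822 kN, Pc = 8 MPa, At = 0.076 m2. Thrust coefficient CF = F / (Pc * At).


CF = 822000 / (8e6 * 0.076) = 1.35

1.35


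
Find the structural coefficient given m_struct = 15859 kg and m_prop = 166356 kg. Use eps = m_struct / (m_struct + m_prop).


eps = 15859 / (15859 + 166356) = 0.087

0.087


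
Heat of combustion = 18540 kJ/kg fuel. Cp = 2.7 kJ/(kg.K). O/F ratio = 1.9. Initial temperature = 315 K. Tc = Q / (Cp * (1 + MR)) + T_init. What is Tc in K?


Tc = 18540 / (2.7 * (1 + 1.9)) + 315 = 2683 K

2683 K


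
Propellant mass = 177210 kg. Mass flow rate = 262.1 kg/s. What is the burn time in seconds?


tb = 177210 / 262.1 = 676.1 s

676.1 s


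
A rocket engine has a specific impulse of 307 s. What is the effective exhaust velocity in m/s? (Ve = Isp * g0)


Ve = Isp * g0 = 307 * 9.81 = 3011.7 m/s

3011.7 m/s


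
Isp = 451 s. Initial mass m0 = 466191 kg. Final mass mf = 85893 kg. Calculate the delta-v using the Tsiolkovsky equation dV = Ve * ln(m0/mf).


Ve = 451 * 9.81 = 4424.31 m/s
dV = 4424.31 * ln(466191/85893) = 7484 m/s

7484 m/s


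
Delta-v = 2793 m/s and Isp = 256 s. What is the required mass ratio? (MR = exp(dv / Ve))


Ve = 256 * 9.81 = 2511.36 m/s
MR = exp(2793 / 2511.36) = 3.041

3.041


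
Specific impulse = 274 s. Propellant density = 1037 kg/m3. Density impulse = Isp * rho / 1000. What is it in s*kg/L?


rho*Isp = 274 * 1037 / 1000 = 284 s*kg/L

284 s*kg/L


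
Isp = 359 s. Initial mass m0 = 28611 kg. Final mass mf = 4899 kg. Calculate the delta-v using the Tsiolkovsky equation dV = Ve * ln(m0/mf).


Ve = 359 * 9.81 = 3521.79 m/s
dV = 3521.79 * ln(28611/4899) = 6215 m/s

6215 m/s


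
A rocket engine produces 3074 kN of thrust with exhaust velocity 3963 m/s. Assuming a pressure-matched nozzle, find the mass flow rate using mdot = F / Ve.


mdot = F / Ve = 3074000 / 3963 = 775.7 kg/s

775.7 kg/s


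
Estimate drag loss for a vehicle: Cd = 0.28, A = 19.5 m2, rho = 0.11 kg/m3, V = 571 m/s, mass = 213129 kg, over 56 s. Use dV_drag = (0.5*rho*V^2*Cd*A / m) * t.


D = 0.5 * 0.11 * 571^2 * 0.28 * 19.5 = 97910.11 N
a = 97910.11 / 213129 = 0.4594 m/s2
dV = 0.4594 * 56 = 25.7 m/s

25.7 m/s


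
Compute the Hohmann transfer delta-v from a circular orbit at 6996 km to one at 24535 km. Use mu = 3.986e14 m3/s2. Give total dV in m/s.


V1 = sqrt(mu/r1) = 7548.21 m/s
dV1 = V1*(sqrt(2*r2/(r1+r2)) - 1) = 1868.15 m/s
V2 = sqrt(mu/r2) = 4030.65 m/s
dV2 = V2*(1 - sqrt(2*r1/(r1+r2))) = 1345.64 m/s
Total dV = 3214 m/s

3214 m/s


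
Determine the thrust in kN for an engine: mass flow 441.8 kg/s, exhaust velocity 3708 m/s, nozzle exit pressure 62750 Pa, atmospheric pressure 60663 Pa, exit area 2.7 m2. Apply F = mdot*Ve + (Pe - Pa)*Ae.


F = 441.8 * 3708 + (62750 - 60663) * 2.7 = 1.6438e+06 N = 1643.8 kN

1643.8 kN


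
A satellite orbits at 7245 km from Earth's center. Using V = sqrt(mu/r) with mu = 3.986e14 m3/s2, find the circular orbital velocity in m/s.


V = sqrt(3.986e14 / 7245000) = 7417 m/s

7417 m/s


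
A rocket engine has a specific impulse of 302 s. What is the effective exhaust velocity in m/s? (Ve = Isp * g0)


Ve = Isp * g0 = 302 * 9.81 = 2962.6 m/s

2962.6 m/s


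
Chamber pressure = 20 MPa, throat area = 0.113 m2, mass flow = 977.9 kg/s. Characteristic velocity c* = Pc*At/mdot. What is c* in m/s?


c* = 20e6 * 0.113 / 977.9 = 2311 m/s

2311 m/s


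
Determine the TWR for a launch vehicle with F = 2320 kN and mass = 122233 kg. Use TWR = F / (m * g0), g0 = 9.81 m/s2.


TWR = 2320000 / (122233 * 9.81) = 1.93

1.93


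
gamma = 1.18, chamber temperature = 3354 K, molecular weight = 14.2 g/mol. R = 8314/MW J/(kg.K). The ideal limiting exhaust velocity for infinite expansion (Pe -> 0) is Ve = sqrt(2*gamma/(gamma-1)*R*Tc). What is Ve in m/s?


R = 8314 / 14.2 = 585.49 J/(kg.K)
Ve = sqrt(2 * 1.18 / (1.18 - 1) * 585.49 * 3354) = 5074 m/s

5074 m/s


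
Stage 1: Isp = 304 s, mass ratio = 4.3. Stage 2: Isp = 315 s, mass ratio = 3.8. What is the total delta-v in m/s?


dV1 = 304 * 9.81 * ln(4.3) = 4349.9 m/s
dV2 = 315 * 9.81 * ln(3.8) = 4125.4 m/s
Total dV = 4349.9 + 4125.4 = 8475.3 m/s ~ 8475 m/s

8475 m/s


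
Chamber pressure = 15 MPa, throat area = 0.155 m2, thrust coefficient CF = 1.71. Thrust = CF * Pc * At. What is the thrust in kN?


F = 1.71 * 15e6 * 0.155 = 3.9758e+06 N = 3975.8 kN

3975.8 kN


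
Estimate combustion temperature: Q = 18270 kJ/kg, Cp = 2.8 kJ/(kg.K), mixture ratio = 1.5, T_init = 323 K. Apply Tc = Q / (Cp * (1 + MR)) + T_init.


Tc = 18270 / (2.8 * (1 + 1.5)) + 323 = 2933 K

2933 K


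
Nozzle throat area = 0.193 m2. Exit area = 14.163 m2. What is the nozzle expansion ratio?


AR = 14.163 / 0.193 = 73.4

73.4


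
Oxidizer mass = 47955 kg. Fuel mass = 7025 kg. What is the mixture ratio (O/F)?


MR = 47955 / 7025 = 6.83

6.83


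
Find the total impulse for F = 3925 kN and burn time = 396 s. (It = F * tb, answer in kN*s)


It = 3925 * 396 = 1554300 kN*s

1554300 kN*s


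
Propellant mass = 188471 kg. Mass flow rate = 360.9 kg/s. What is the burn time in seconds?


tb = 188471 / 360.9 = 522.2 s

522.2 s


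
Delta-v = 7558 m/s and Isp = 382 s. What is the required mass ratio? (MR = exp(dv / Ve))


Ve = 382 * 9.81 = 3747.42 m/s
MR = exp(7558 / 3747.42) = 7.515

7.515


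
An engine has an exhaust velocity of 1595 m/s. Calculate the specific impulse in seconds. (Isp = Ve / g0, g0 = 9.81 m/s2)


Isp = Ve / g0 = 1595 / 9.81 = 162.6 s

162.6 s


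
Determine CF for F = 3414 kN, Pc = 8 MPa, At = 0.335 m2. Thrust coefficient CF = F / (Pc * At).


CF = 3414000 / (8e6 * 0.335) = 1.27

1.27


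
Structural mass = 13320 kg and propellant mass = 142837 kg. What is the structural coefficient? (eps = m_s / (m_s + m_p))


eps = 13320 / (13320 + 142837) = 0.0853

0.0853


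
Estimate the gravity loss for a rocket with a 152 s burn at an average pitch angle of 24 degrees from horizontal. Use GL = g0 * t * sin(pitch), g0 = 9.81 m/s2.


GL = 9.81 * 152 * sin(24 deg) = 606 m/s

606 m/s


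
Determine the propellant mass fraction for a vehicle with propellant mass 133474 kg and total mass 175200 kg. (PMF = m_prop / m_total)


PMF = 133474 / 175200 = 0.762

0.762


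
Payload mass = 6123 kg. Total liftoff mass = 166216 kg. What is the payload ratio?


PR = 6123 / 166216 = 0.0368

0.0368


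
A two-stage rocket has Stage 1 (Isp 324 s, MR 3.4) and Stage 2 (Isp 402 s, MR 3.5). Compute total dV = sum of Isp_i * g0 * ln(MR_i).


dV1 = 324 * 9.81 * ln(3.4) = 3889.7 m/s
dV2 = 402 * 9.81 * ln(3.5) = 4940.4 m/s
Total dV = 3889.7 + 4940.4 = 8830.1 m/s ~ 8830 m/s

8830 m/s


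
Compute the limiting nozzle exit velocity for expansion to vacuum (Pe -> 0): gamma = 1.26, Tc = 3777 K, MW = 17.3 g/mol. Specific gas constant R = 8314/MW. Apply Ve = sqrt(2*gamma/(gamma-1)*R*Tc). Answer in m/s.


R = 8314 / 17.3 = 480.58 J/(kg.K)
Ve = sqrt(2 * 1.26 / (1.26 - 1) * 480.58 * 3777) = 4194 m/s

4194 m/s


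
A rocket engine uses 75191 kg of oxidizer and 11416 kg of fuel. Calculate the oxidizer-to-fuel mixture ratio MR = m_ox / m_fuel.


MR = 75191 / 11416 = 6.59

6.59


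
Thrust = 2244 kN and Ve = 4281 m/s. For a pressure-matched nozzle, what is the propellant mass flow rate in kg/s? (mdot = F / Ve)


mdot = F / Ve = 2244000 / 4281 = 524.2 kg/s

524.2 kg/s


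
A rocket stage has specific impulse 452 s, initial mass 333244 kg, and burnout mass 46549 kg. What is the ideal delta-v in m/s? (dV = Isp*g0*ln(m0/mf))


Ve = 452 * 9.81 = 4434.12 m/s
dV = 4434.12 * ln(333244/46549) = 8728 m/s

8728 m/s


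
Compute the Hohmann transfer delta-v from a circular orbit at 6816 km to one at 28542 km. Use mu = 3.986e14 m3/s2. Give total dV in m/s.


V1 = sqrt(mu/r1) = 7647.22 m/s
dV1 = V1*(sqrt(2*r2/(r1+r2)) - 1) = 2069.44 m/s
V2 = sqrt(mu/r2) = 3737.03 m/s
dV2 = V2*(1 - sqrt(2*r1/(r1+r2))) = 1416.63 m/s
Total dV = 3486 m/s

3486 m/s


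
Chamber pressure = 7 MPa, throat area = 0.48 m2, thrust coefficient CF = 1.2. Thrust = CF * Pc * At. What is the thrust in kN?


F = 1.2 * 7e6 * 0.48 = 4.0320e+06 N = 4032.0 kN

4032.0 kN


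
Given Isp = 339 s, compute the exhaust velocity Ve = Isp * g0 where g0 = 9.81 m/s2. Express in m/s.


Ve = Isp * g0 = 339 * 9.81 = 3325.6 m/s

3325.6 m/s


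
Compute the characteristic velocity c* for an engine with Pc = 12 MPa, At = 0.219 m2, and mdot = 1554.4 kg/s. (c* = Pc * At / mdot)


c* = 12e6 * 0.219 / 1554.4 = 1691 m/s

1691 m/s


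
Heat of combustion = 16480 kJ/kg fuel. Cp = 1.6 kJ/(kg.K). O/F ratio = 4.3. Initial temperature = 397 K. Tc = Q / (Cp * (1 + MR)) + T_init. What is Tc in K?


Tc = 16480 / (1.6 * (1 + 4.3)) + 397 = 2340 K

2340 K


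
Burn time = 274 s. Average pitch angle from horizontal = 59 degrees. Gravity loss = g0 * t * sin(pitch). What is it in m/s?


GL = 9.81 * 274 * sin(59 deg) = 2304 m/s

2304 m/s


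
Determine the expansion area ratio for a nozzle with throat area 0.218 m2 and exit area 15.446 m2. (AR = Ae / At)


AR = 15.446 / 0.218 = 70.9

70.9


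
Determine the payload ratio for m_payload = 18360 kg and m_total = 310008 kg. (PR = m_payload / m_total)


PR = 18360 / 310008 = 0.0592

0.0592


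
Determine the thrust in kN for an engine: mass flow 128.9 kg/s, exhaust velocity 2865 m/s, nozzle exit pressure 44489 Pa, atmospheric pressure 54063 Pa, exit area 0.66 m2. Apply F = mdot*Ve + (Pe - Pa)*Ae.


F = 128.9 * 2865 + (44489 - 54063) * 0.66 = 362980.0 N = 363.0 kN

363.0 kN


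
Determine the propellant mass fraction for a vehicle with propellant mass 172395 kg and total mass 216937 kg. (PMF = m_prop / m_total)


PMF = 172395 / 216937 = 0.795

0.795


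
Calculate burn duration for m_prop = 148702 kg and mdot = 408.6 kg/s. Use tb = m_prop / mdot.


tb = 148702 / 408.6 = 363.9 s

363.9 s


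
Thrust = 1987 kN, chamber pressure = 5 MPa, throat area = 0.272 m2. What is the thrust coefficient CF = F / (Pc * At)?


CF = 1987000 / (5e6 * 0.272) = 1.46

1.46


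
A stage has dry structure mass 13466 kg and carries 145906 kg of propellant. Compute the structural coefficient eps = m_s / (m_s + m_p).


eps = 13466 / (13466 + 145906) = 0.0845

0.0845


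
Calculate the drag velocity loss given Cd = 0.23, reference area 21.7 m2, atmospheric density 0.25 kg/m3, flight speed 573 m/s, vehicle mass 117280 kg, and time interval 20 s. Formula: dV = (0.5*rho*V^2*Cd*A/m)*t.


D = 0.5 * 0.25 * 573^2 * 0.23 * 21.7 = 204836.25 N
a = 204836.25 / 117280 = 1.7466 m/s2
dV = 1.7466 * 20 = 34.9 m/s

34.9 m/s


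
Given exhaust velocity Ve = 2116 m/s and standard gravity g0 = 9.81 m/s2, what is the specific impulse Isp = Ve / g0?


Isp = Ve / g0 = 2116 / 9.81 = 215.7 s

215.7 s


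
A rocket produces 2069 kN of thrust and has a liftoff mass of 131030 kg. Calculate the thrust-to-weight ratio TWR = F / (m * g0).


TWR = 2069000 / (131030 * 9.81) = 1.61

1.61


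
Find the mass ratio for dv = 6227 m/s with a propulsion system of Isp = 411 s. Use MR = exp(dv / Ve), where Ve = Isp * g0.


Ve = 411 * 9.81 = 4031.91 m/s
MR = exp(6227 / 4031.91) = 4.685

4.685


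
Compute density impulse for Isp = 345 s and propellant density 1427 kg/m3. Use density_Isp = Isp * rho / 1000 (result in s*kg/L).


rho*Isp = 345 * 1427 / 1000 = 492 s*kg/L

492 s*kg/L


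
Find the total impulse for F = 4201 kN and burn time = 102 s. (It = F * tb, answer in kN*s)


It = 4201 * 102 = 428502 kN*s

428502 kN*s


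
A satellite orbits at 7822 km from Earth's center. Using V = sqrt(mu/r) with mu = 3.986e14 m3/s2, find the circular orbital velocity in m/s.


V = sqrt(3.986e14 / 7822000) = 7139 m/s

7139 m/s


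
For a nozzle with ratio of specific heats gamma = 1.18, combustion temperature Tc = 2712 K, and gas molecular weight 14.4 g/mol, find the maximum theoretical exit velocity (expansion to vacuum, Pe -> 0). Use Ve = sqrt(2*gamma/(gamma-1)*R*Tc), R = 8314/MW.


R = 8314 / 14.4 = 577.36 J/(kg.K)
Ve = sqrt(2 * 1.18 / (1.18 - 1) * 577.36 * 2712) = 4531 m/s

4531 m/s


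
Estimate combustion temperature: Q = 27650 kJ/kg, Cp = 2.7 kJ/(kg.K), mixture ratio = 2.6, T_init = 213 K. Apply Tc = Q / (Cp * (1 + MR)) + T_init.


Tc = 27650 / (2.7 * (1 + 2.6)) + 213 = 3058 K

3058 K


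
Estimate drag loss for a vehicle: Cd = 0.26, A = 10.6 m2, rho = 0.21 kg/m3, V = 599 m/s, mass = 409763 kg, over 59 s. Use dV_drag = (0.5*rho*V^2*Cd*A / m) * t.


D = 0.5 * 0.21 * 599^2 * 0.26 * 10.6 = 103829.83 N
a = 103829.83 / 409763 = 0.2534 m/s2
dV = 0.2534 * 59 = 15.0 m/s

15.0 m/s


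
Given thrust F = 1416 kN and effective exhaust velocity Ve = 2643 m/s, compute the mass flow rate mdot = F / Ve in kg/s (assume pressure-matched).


mdot = F / Ve = 1416000 / 2643 = 535.8 kg/s

535.8 kg/s


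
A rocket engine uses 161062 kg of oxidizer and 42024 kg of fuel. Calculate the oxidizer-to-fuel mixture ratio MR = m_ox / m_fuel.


MR = 161062 / 42024 = 3.83

3.83


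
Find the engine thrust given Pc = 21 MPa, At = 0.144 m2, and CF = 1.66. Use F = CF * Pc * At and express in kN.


F = 1.66 * 21e6 * 0.144 = 5.0198e+06 N = 5019.8 kN

5019.8 kN


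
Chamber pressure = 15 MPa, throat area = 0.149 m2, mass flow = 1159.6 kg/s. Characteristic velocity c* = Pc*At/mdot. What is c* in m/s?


c* = 15e6 * 0.149 / 1159.6 = 1927 m/s

1927 m/s


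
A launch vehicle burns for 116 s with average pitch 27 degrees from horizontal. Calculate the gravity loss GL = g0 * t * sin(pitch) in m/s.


GL = 9.81 * 116 * sin(27 deg) = 517 m/s

517 m/s


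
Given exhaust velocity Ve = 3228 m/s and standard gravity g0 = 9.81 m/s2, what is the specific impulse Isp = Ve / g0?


Isp = Ve / g0 = 3228 / 9.81 = 329.1 s

329.1 s


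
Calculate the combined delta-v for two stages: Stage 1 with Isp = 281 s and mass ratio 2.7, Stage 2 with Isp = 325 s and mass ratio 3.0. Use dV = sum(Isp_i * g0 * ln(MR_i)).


dV1 = 281 * 9.81 * ln(2.7) = 2738.0 m/s
dV2 = 325 * 9.81 * ln(3.0) = 3502.7 m/s
Total dV = 2738.0 + 3502.7 = 6240.7 m/s ~ 6241 m/s

6241 m/s


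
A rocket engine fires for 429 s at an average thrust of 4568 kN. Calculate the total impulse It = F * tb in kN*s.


It = 4568 * 429 = 1959672 kN*s

1959672 kN*s


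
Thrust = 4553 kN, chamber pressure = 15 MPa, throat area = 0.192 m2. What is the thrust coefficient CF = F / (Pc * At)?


CF = 4553000 / (15e6 * 0.192) = 1.58

1.58


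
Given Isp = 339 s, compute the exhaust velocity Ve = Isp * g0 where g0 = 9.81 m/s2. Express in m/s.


Ve = Isp * g0 = 339 * 9.81 = 3325.6 m/s

3325.6 m/s


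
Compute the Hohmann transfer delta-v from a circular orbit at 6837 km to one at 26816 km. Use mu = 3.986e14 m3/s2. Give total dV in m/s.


V1 = sqrt(mu/r1) = 7635.47 m/s
dV1 = V1*(sqrt(2*r2/(r1+r2)) - 1) = 2003.62 m/s
V2 = sqrt(mu/r2) = 3855.42 m/s
dV2 = V2*(1 - sqrt(2*r1/(r1+r2))) = 1397.84 m/s
Total dV = 3401 m/s

3401 m/s


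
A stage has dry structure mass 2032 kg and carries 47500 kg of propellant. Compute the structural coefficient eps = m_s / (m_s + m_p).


eps = 2032 / (2032 + 47500) = 0.041

0.041


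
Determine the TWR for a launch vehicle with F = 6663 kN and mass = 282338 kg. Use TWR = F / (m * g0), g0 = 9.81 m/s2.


TWR = 6663000 / (282338 * 9.81) = 2.41

2.41


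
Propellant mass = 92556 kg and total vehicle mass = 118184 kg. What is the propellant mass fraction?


PMF = 92556 / 118184 = 0.783

0.783


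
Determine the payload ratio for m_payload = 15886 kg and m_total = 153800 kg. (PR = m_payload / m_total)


PR = 15886 / 153800 = 0.1033

0.1033


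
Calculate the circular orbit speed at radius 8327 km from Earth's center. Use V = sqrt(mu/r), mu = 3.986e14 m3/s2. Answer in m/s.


V = sqrt(3.986e14 / 8327000) = 6919 m/s

6919 m/s


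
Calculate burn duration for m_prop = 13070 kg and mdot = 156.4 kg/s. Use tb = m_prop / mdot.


tb = 13070 / 156.4 = 83.6 s

83.6 s


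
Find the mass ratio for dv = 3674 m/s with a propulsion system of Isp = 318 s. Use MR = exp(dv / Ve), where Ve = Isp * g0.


Ve = 318 * 9.81 = 3119.58 m/s
MR = exp(3674 / 3119.58) = 3.247

3.247


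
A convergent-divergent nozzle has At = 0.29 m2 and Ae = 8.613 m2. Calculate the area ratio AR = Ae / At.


AR = 8.613 / 0.29 = 29.7

29.7


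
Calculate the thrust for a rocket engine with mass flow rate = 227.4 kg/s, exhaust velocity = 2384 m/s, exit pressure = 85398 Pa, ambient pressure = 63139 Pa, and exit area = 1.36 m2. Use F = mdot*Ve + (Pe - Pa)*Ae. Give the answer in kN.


F = 227.4 * 2384 + (85398 - 63139) * 1.36 = 572394.0 N = 572.4 kN

572.4 kN


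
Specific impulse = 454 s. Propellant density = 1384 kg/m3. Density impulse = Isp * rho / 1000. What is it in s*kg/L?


rho*Isp = 454 * 1384 / 1000 = 628 s*kg/L

628 s*kg/L


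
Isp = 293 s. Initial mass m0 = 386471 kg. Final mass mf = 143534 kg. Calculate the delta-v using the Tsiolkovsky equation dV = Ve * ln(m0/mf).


Ve = 293 * 9.81 = 2874.33 m/s
dV = 2874.33 * ln(386471/143534) = 2847 m/s

2847 m/s


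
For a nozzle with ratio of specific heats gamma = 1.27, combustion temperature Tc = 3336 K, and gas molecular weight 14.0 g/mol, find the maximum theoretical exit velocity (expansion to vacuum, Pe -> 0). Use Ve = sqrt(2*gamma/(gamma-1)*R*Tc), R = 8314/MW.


R = 8314 / 14.0 = 593.86 J/(kg.K)
Ve = sqrt(2 * 1.27 / (1.27 - 1) * 593.86 * 3336) = 4317 m/s

4317 m/s


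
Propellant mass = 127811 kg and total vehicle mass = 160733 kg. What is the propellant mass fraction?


PMF = 127811 / 160733 = 0.795

0.795


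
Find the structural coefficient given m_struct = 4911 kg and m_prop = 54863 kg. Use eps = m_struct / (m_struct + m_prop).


eps = 4911 / (4911 + 54863) = 0.0822

0.0822


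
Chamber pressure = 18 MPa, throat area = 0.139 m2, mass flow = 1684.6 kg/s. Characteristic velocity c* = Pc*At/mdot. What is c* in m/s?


c* = 18e6 * 0.139 / 1684.6 = 1485 m/s

1485 m/s


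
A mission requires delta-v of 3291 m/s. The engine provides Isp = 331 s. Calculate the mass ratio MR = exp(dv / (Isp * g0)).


Ve = 331 * 9.81 = 3247.11 m/s
MR = exp(3291 / 3247.11) = 2.755

2.755


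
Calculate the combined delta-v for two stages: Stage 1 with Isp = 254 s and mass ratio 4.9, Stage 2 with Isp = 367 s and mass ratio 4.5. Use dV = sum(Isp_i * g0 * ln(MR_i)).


dV1 = 254 * 9.81 * ln(4.9) = 3960.0 m/s
dV2 = 367 * 9.81 * ln(4.5) = 5415.1 m/s
Total dV = 3960.0 + 5415.1 = 9375.1 m/s ~ 9375 m/s

9375 m/s


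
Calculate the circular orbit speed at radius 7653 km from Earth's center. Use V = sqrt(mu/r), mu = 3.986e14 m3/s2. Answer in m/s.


V = sqrt(3.986e14 / 7653000) = 7217 m/s

7217 m/s


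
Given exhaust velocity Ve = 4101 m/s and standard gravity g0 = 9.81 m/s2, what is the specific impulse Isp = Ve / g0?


Isp = Ve / g0 = 4101 / 9.81 = 418.0 s

418.0 s


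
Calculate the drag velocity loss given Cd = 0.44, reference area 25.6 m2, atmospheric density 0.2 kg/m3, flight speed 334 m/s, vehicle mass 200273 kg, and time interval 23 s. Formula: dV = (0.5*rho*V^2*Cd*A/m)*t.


D = 0.5 * 0.2 * 334^2 * 0.44 * 25.6 = 125656.68 N
a = 125656.68 / 200273 = 0.6274 m/s2
dV = 0.6274 * 23 = 14.4 m/s

14.4 m/s


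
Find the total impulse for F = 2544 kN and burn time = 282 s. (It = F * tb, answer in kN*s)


It = 2544 * 282 = 717408 kN*s

717408 kN*s


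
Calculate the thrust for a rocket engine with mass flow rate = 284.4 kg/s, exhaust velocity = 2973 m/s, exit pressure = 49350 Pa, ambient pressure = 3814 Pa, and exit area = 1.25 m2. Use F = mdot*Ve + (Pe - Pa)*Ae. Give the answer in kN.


F = 284.4 * 2973 + (49350 - 3814) * 1.25 = 902441.0 N = 902.4 kN

902.4 kN


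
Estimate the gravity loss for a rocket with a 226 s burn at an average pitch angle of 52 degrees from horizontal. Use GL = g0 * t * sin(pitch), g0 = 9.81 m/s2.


GL = 9.81 * 226 * sin(52 deg) = 1747 m/s

1747 m/s


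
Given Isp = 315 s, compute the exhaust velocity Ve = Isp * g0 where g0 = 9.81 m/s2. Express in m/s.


Ve = Isp * g0 = 315 * 9.81 = 3090.2 m/s

3090.2 m/s


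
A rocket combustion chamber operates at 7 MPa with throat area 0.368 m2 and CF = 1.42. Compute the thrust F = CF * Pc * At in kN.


F = 1.42 * 7e6 * 0.368 = 3.6579e+06 N = 3657.9 kN

3657.9 kN


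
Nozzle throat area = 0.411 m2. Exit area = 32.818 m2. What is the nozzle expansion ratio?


AR = 32.818 / 0.411 = 79.8

79.8


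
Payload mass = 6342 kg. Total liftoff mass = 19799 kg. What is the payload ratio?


PR = 6342 / 19799 = 0.3203

0.3203


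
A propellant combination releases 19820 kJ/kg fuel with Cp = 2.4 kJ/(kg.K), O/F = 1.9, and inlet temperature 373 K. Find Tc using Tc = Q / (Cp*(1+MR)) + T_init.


Tc = 19820 / (2.4 * (1 + 1.9)) + 373 = 3221 K

3221 K


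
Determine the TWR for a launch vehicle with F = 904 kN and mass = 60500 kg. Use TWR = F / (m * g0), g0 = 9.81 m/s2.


TWR = 904000 / (60500 * 9.81) = 1.52

1.52


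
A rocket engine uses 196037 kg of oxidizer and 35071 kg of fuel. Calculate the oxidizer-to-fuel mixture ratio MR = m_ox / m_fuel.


MR = 196037 / 35071 = 5.59

5.59


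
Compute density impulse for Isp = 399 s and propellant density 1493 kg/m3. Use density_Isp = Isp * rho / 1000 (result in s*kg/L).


rho*Isp = 399 * 1493 / 1000 = 596 s*kg/L

596 s*kg/L


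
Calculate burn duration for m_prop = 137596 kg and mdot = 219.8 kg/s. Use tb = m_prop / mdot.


tb = 137596 / 219.8 = 626.0 s

626.0 s


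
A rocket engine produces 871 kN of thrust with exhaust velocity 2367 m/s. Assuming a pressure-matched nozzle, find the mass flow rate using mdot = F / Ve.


mdot = F / Ve = 871000 / 2367 = 368.0 kg/s

368.0 kg/s


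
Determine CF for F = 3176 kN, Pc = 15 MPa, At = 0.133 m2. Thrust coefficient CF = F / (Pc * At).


CF = 3176000 / (15e6 * 0.133) = 1.59

1.59


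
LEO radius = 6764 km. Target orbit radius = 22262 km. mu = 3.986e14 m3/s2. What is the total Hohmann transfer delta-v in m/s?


V1 = sqrt(mu/r1) = 7676.56 m/s
dV1 = V1*(sqrt(2*r2/(r1+r2)) - 1) = 1831.02 m/s
V2 = sqrt(mu/r2) = 4231.42 m/s
dV2 = V2*(1 - sqrt(2*r1/(r1+r2))) = 1342.68 m/s
Total dV = 3174 m/s

3174 m/s


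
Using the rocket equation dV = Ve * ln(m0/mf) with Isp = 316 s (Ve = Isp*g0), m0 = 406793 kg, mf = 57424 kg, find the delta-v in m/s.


Ve = 316 * 9.81 = 3099.96 m/s
dV = 3099.96 * ln(406793/57424) = 6069 m/s

6069 m/s


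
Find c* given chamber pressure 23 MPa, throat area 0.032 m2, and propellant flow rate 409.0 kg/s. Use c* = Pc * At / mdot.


c* = 23e6 * 0.032 / 409.0 = 1800 m/s

1800 m/s


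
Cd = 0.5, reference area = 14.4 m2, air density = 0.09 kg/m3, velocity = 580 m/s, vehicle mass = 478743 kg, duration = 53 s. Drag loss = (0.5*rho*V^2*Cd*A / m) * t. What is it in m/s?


D = 0.5 * 0.09 * 580^2 * 0.5 * 14.4 = 108993.6 N
a = 108993.6 / 478743 = 0.2277 m/s2
dV = 0.2277 * 53 = 12.1 m/s

12.1 m/s


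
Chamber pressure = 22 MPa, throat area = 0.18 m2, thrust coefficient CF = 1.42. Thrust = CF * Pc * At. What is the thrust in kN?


F = 1.42 * 22e6 * 0.18 = 5.6232e+06 N = 5623.2 kN

5623.2 kN
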